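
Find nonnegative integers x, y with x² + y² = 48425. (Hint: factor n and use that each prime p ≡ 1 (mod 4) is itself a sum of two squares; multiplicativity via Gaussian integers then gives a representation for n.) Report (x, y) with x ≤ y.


Step 1: Factor n = 48425 = 5^2 · 13 · 149.
Step 2: Check the mod-4 condition on each prime factor: 5 ≡ 1 (mod 4), exponent 2; 13 ≡ 1 (mod 4), exponent 1; 149 ≡ 1 (mod 4), exponent 1.
All primes ≡ 3 (mod 4) appear to even exponent (or don't appear), so by the two-squares theorem n IS expressible as a sum of two squares.
Step 3: Build a representation. Group n = k² · m with k = 5 and m = 13 · 149 = 1937 (a product of primes ≡ 1 (mod 4)); a representation of m scales to one of n via (k·x)² + (k·y)² = k²(x² + y²). Each prime p ≡ 1 (mod 4) is itself a sum of two squares; find a² by testing p − a² for a perfect square:
  13: 13 − 1² = 12, 13 − 2² = 9 = 3² ⇒ 13 = 2² + 3².
  149: 149 − 1² = 148, 149 − 2² = 145, 149 − 3² = 140, 149 − 4² = 133, 149 − 5² = 124, 149 − 6² = 113, 149 − 7² = 100 = 10² ⇒ 149 = 7² + 10².
  Combine using the Brahmagupta–Fibonacci identity (a² + b²)(c² + d²) = (ac − bd)² + (ad + bc)² = (ac + bd)² + (ad − bc)²:
  13 · 149 = 1937: from (2² + 3²)(7² + 10²), take (2·7 − 3·10, 2·10 + 3·7) = (14 − 30, 20 + 21) = (-16, 41); dropping signs (only squares matter) gives (16, 41); check 16² + 41² = 256 + 1681 = 1937 ✓.
  Scale by k = 5: (5·16, 5·41) = (80, 205).
Step 4: Order so x ≤ y and verify: 80² + 205² = 6400 + 42025 = 48425 = n. ✓

n = 48425 = 80² + 205² (one valid representation with x ≤ y).


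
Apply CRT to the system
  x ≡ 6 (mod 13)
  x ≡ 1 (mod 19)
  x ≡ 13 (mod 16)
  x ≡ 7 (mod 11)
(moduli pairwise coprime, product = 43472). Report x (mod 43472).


Product of moduli M = 13 · 19 · 16 · 11 = 43472.
Merge one congruence at a time:
  Start: x ≡ 6 (mod 13).
  Combine with x ≡ 1 (mod 19); new modulus lcm = 247.
    Write x = 6 + 13·t and substitute into x ≡ 1 (mod 19): 13·t ≡ 1 − 6 = -5 (mod 19).
    Reduce coefficients mod 19: 13·t ≡ 14 (mod 19).
    The inverse of 13 mod 19 is 3 (since 13·3 = 39 = 2·19 + 1), so t ≡ 3·14 = 42 ≡ 4 (mod 19).
    Then x = 6 + 13·4 = 58, valid modulo lcm(13, 19) = 247: x ≡ 58 (mod 247).
  Combine with x ≡ 13 (mod 16); new modulus lcm = 3952.
    Write x = 58 + 247·t and substitute into x ≡ 13 (mod 16): 247·t ≡ 13 − 58 = -45 (mod 16).
    Reduce coefficients mod 16: 7·t ≡ 3 (mod 16).
    The inverse of 7 mod 16 is 7 (since 7·7 = 49 = 3·16 + 1), so t ≡ 7·3 = 21 ≡ 5 (mod 16).
    Then x = 58 + 247·5 = 1293, valid modulo lcm(247, 16) = 3952: x ≡ 1293 (mod 3952).
  Combine with x ≡ 7 (mod 11); new modulus lcm = 43472.
    Write x = 1293 + 3952·t and substitute into x ≡ 7 (mod 11): 3952·t ≡ 7 − 1293 = -1286 (mod 11).
    Reduce coefficients mod 11: 3·t ≡ 1 (mod 11).
    The inverse of 3 mod 11 is 4 (since 3·4 = 12 = 1·11 + 1), so t ≡ 4·1 = 4 ≡ 4 (mod 11).
    Then x = 1293 + 3952·4 = 17101, valid modulo lcm(3952, 11) = 43472: x ≡ 17101 (mod 43472).
Verify against each original: 17101 mod 13 = 6, 17101 mod 19 = 1, 17101 mod 16 = 13, 17101 mod 11 = 7.

x ≡ 17101 (mod 43472).


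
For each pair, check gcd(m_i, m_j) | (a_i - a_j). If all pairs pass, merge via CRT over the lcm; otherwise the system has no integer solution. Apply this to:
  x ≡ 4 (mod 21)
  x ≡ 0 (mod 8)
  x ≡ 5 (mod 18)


Moduli 21, 8, 18 are not pairwise coprime, so CRT works modulo lcm(m_i) when all pairwise compatibility conditions hold.
Pairwise compatibility: gcd(m_i, m_j) must divide a_i - a_j for every pair.
Merge one congruence at a time:
  Start: x ≡ 4 (mod 21).
  Combine with x ≡ 0 (mod 8): gcd(21, 8) = 1; 0 - 4 = -4, which IS divisible by 1, so compatible.
    Write x = 4 + 21·t and substitute into x ≡ 0 (mod 8): 21·t ≡ 0 − 4 = -4 (mod 8).
    Reduce coefficients mod 8: 5·t ≡ 4 (mod 8).
    The inverse of 5 mod 8 is 5 (since 5·5 = 25 = 3·8 + 1), so t ≡ 5·4 = 20 ≡ 4 (mod 8).
    Then x = 4 + 21·4 = 88, valid modulo lcm(21, 8) = 168: x ≡ 88 (mod 168).
  Combine with x ≡ 5 (mod 18): gcd(168, 18) = 6, and 5 - 88 = -83 is NOT divisible by 6.
    ⇒ system is inconsistent (no integer solution).

No solution (the system is inconsistent).


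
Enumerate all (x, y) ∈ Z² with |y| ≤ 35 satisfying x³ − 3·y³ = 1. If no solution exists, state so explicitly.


The equation is x³ - 3y³ = 1. For fixed y, x³ = 3·y³ + 1, so a solution requires the RHS to be a perfect cube.
Strategy: iterate y from -35 to 35, compute RHS = 3·y³ + 1, and check whether it is a (positive or negative) perfect cube.
Check small values of y:
  y = 0: RHS = 1 = (1)³ ⇒ x = 1 works.
  y = 1: RHS = 4 is not a perfect cube.
  y = -1: RHS = -2 is not a perfect cube.
  y = 2: RHS = 25 is not a perfect cube.
  y = -2: RHS = -23 is not a perfect cube.
  y = 3: RHS = 82 is not a perfect cube.
  y = -3: RHS = -80 is not a perfect cube.
Continuing the search up to |y| = 35 finds no further solutions beyond those listed.
Collected solutions: (1, 0).

Solutions (with |y| ≤ 35): (1, 0).


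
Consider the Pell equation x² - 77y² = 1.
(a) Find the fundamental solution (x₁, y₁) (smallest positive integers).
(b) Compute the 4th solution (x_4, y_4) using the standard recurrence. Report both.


Step 1: Find the fundamental solution (x₁, y₁) of x² - 77y² = 1.
  Expand √77 as a continued fraction. a₀ = ⌊√77⌋ = 8; iterate m_{k+1} = d_k·a_k − m_k, d_{k+1} = (77 − m_{k+1}²)/d_k, a_{k+1} = ⌊(a₀ + m_{k+1})/d_{k+1}⌋ (starting m₀ = 0, d₀ = 1), with convergents p_k = a_k·p_{k-1} + p_{k-2}, q_k = a_k·q_{k-1} + q_{k-2} (p₋₁ = 1, q₋₁ = 0):
  k = 0: a₀ = 8; p₀/q₀ = 8/1; p₀² − 77·q₀² = 64 − 77 = -13.
  k = 1: m = 8, d = 13, a = ⌊(8 + 8)/13⌋ = 1; p/q = (1·8 + 1)/(1·1 + 0) = 9/1; p² − 77·q² = 81 − 77 = 4.
  k = 2: m = 5, d = 4, a = ⌊(8 + 5)/4⌋ = 3; p/q = (3·9 + 8)/(3·1 + 1) = 35/4; p² − 77·q² = 1225 − 1232 = -7.
  k = 3: m = 7, d = 7, a = ⌊(8 + 7)/7⌋ = 2; p/q = (2·35 + 9)/(2·4 + 1) = 79/9; p² − 77·q² = 6241 − 6237 = 4.
  k = 4: m = 7, d = 4, a = ⌊(8 + 7)/4⌋ = 3; p/q = (3·79 + 35)/(3·9 + 4) = 272/31; p² − 77·q² = 73984 − 73997 = -13.
  k = 5: m = 5, d = 13, a = ⌊(8 + 5)/13⌋ = 1; p/q = (1·272 + 79)/(1·31 + 9) = 351/40; p² − 77·q² = 123201 − 123200 = 1.
  The first convergent with p² − 77·q² = 1 gives the fundamental solution (x₁, y₁) = (351, 40).
Step 2: Apply the recurrence (x_{n+1}, y_{n+1}) = (x₁x_n + 77y₁y_n, x₁y_n + y₁x_n) repeatedly.
  From (x_1, y_1) = (351, 40): x_2 = 351·351 + 77·40·40 = 246401; y_2 = 351·40 + 40·351 = 28080.
  From (x_2, y_2) = (246401, 28080): x_3 = 351·246401 + 77·40·28080 = 172973151; y_3 = 351·28080 + 40·246401 = 19712120.
  From (x_3, y_3) = (172973151, 19712120): x_4 = 351·172973151 + 77·40·19712120 = 121426905601; y_4 = 351·19712120 + 40·172973151 = 13837880160.
Step 3: Verify x_4² - 77·y_4² = 14744493403834165171201 - 14744493403834165171200 = 1 (should be 1). ✓

(x_1, y_1) = (351, 40); (x_4, y_4) = (121426905601, 13837880160).


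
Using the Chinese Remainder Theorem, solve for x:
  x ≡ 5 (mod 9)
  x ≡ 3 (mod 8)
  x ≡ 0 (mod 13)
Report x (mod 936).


Moduli 9, 8, 13 are pairwise coprime; by CRT there is a unique solution modulo M = 9 · 8 · 13 = 936.
Solve pairwise, accumulating the modulus:
  Start with x ≡ 5 (mod 9).
  Combine with x ≡ 3 (mod 8): since gcd(9, 8) = 1, we get a unique residue mod 72.
    Write x = 5 + 9·t and substitute into x ≡ 3 (mod 8): 9·t ≡ 3 − 5 = -2 (mod 8).
    Reduce coefficients mod 8: 1·t ≡ 6 (mod 8).
    So t ≡ 6 (mod 8).
    Then x = 5 + 9·6 = 59, valid modulo lcm(9, 8) = 72: x ≡ 59 (mod 72).
  Combine with x ≡ 0 (mod 13): since gcd(72, 13) = 1, we get a unique residue mod 936.
    Write x = 59 + 72·t and substitute into x ≡ 0 (mod 13): 72·t ≡ 0 − 59 = -59 (mod 13).
    Reduce coefficients mod 13: 7·t ≡ 6 (mod 13).
    The inverse of 7 mod 13 is 2 (since 7·2 = 14 = 1·13 + 1), so t ≡ 2·6 = 12 ≡ 12 (mod 13).
    Then x = 59 + 72·12 = 923, valid modulo lcm(72, 13) = 936: x ≡ 923 (mod 936).
Verify: 923 mod 9 = 5 ✓, 923 mod 8 = 3 ✓, 923 mod 13 = 0 ✓.

x ≡ 923 (mod 936).


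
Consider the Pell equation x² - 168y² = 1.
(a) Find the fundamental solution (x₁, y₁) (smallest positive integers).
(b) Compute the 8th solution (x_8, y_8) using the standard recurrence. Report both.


Step 1: Find the fundamental solution (x₁, y₁) of x² - 168y² = 1.
  Expand √168 as a continued fraction. a₀ = ⌊√168⌋ = 12; iterate m_{k+1} = d_k·a_k − m_k, d_{k+1} = (168 − m_{k+1}²)/d_k, a_{k+1} = ⌊(a₀ + m_{k+1})/d_{k+1}⌋ (starting m₀ = 0, d₀ = 1), with convergents p_k = a_k·p_{k-1} + p_{k-2}, q_k = a_k·q_{k-1} + q_{k-2} (p₋₁ = 1, q₋₁ = 0):
  k = 0: a₀ = 12; p₀/q₀ = 12/1; p₀² − 168·q₀² = 144 − 168 = -24.
  k = 1: m = 12, d = 24, a = ⌊(12 + 12)/24⌋ = 1; p/q = (1·12 + 1)/(1·1 + 0) = 13/1; p² − 168·q² = 169 − 168 = 1.
  The first convergent with p² − 168·q² = 1 gives the fundamental solution (x₁, y₁) = (13, 1).
Step 2: Apply the recurrence (x_{n+1}, y_{n+1}) = (x₁x_n + 168y₁y_n, x₁y_n + y₁x_n) repeatedly.
  From (x_1, y_1) = (13, 1): x_2 = 13·13 + 168·1·1 = 337; y_2 = 13·1 + 1·13 = 26.
  From (x_2, y_2) = (337, 26): x_3 = 13·337 + 168·1·26 = 8749; y_3 = 13·26 + 1·337 = 675.
  From (x_3, y_3) = (8749, 675): x_4 = 13·8749 + 168·1·675 = 227137; y_4 = 13·675 + 1·8749 = 17524.
  From (x_4, y_4) = (227137, 17524): x_5 = 13·227137 + 168·1·17524 = 5896813; y_5 = 13·17524 + 1·227137 = 454949.
  From (x_5, y_5) = (5896813, 454949): x_6 = 13·5896813 + 168·1·454949 = 153090001; y_6 = 13·454949 + 1·5896813 = 11811150.
  From (x_6, y_6) = (153090001, 11811150): x_7 = 13·153090001 + 168·1·11811150 = 3974443213; y_7 = 13·11811150 + 1·153090001 = 306634951.
  From (x_7, y_7) = (3974443213, 306634951): x_8 = 13·3974443213 + 168·1·306634951 = 103182433537; y_8 = 13·306634951 + 1·3974443213 = 7960697576.
Step 3: Verify x_8² - 168·y_8² = 10646614590617422330369 - 10646614590617422330368 = 1 (should be 1). ✓

(x_1, y_1) = (13, 1); (x_8, y_8) = (103182433537, 7960697576).


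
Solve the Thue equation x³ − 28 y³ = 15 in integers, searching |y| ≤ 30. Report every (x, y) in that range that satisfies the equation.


The equation is x³ - 28y³ = 15. For fixed y, x³ = 28·y³ + 15, so a solution requires the RHS to be a perfect cube.
Strategy: iterate y from -30 to 30, compute RHS = 28·y³ + 15, and check whether it is a (positive or negative) perfect cube.
Check small values of y:
  y = 0: RHS = 15 is not a perfect cube.
  y = 1: RHS = 43 is not a perfect cube.
  y = -1: RHS = -13 is not a perfect cube.
  y = 2: RHS = 239 is not a perfect cube.
  y = -2: RHS = -209 is not a perfect cube.
  y = 3: RHS = 771 is not a perfect cube.
  y = -3: RHS = -741 is not a perfect cube.
Continuing the search up to |y| = 30 finds no solutions either.
No (x, y) in the scanned range satisfies the equation.

No integer solutions with |y| ≤ 30.


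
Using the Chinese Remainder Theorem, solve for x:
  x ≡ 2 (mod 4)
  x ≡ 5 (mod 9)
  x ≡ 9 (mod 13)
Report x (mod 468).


Moduli 4, 9, 13 are pairwise coprime; by CRT there is a unique solution modulo M = 4 · 9 · 13 = 468.
Solve pairwise, accumulating the modulus:
  Start with x ≡ 2 (mod 4).
  Combine with x ≡ 5 (mod 9): since gcd(4, 9) = 1, we get a unique residue mod 36.
    Write x = 2 + 4·t and substitute into x ≡ 5 (mod 9): 4·t ≡ 5 − 2 = 3 (mod 9).
    The inverse of 4 mod 9 is 7 (since 4·7 = 28 = 3·9 + 1), so t ≡ 7·3 = 21 ≡ 3 (mod 9).
    Then x = 2 + 4·3 = 14, valid modulo lcm(4, 9) = 36: x ≡ 14 (mod 36).
  Combine with x ≡ 9 (mod 13): since gcd(36, 13) = 1, we get a unique residue mod 468.
    Write x = 14 + 36·t and substitute into x ≡ 9 (mod 13): 36·t ≡ 9 − 14 = -5 (mod 13).
    Reduce coefficients mod 13: 10·t ≡ 8 (mod 13).
    The inverse of 10 mod 13 is 4 (since 10·4 = 40 = 3·13 + 1), so t ≡ 4·8 = 32 ≡ 6 (mod 13).
    Then x = 14 + 36·6 = 230, valid modulo lcm(36, 13) = 468: x ≡ 230 (mod 468).
Verify: 230 mod 4 = 2 ✓, 230 mod 9 = 5 ✓, 230 mod 13 = 9 ✓.

x ≡ 230 (mod 468).


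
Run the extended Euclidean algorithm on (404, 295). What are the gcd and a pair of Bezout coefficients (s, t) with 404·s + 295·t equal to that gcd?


Euclidean algorithm on (404, 295) — divide until remainder is 0:
  404 = 1 · 295 + 109
  295 = 2 · 109 + 77
  109 = 1 · 77 + 32
  77 = 2 · 32 + 13
  32 = 2 · 13 + 6
  13 = 2 · 6 + 1
  6 = 6 · 1 + 0
gcd(404, 295) = 1.
Track Bezout coefficients alongside the remainders: start with r₀ = 404 = a·1 + b·0 (s = 1, t = 0) and r₁ = 295 = a·0 + b·1 (s = 0, t = 1); each new remainder r_{k+1} = r_{k-1} − q_k·r_k inherits s_{k+1} = s_{k-1} − q_k·s_k, t_{k+1} = t_{k-1} − q_k·t_k, so r_k = a·s_k + b·t_k at every step:
  q = 1: r = 109, s = 1 − 1·0 = 1, t = 0 − 1·1 = -1  (check: 404·1 + 295·(-1) = 109)
  q = 2: r = 77, s = 0 − 2·1 = -2, t = 1 − 2·(-1) = 3  (check: 404·(-2) + 295·3 = 77)
  q = 1: r = 32, s = 1 − 1·(-2) = 3, t = -1 − 1·3 = -4  (check: 404·3 + 295·(-4) = 32)
  q = 2: r = 13, s = -2 − 2·3 = -8, t = 3 − 2·(-4) = 11  (check: 404·(-8) + 295·11 = 13)
  q = 2: r = 6, s = 3 − 2·(-8) = 19, t = -4 − 2·11 = -26  (check: 404·19 + 295·(-26) = 6)
  q = 2: r = 1, s = -8 − 2·19 = -46, t = 11 − 2·(-26) = 63  (check: 404·(-46) + 295·63 = 1)
The row with r = 1 (the gcd) gives the Bezout coefficients s = -46, t = 63.
Result: 404 · (-46) + 295 · (63) = 1.

gcd(404, 295) = 1; s = -46, t = 63 (check: 404·(-46) + 295·63 = 1).


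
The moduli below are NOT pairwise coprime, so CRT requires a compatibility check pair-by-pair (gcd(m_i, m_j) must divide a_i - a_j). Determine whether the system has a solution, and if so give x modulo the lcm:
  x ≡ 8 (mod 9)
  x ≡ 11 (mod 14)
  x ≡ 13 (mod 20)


Moduli 9, 14, 20 are not pairwise coprime, so CRT works modulo lcm(m_i) when all pairwise compatibility conditions hold.
Pairwise compatibility: gcd(m_i, m_j) must divide a_i - a_j for every pair.
Merge one congruence at a time:
  Start: x ≡ 8 (mod 9).
  Combine with x ≡ 11 (mod 14): gcd(9, 14) = 1; 11 - 8 = 3, which IS divisible by 1, so compatible.
    Write x = 8 + 9·t and substitute into x ≡ 11 (mod 14): 9·t ≡ 11 − 8 = 3 (mod 14).
    The inverse of 9 mod 14 is 11 (since 9·11 = 99 = 7·14 + 1), so t ≡ 11·3 = 33 ≡ 5 (mod 14).
    Then x = 8 + 9·5 = 53, valid modulo lcm(9, 14) = 126: x ≡ 53 (mod 126).
  Combine with x ≡ 13 (mod 20): gcd(126, 20) = 2; 13 - 53 = -40, which IS divisible by 2, so compatible.
    Write x = 53 + 126·t and substitute into x ≡ 13 (mod 20): 126·t ≡ 13 − 53 = -40 (mod 20).
    Divide the congruence (and modulus) by g = 2: 63·t ≡ -20 (mod 10).
    Reduce coefficients mod 10: 3·t ≡ 0 (mod 10).
    The inverse of 3 mod 10 is 7 (since 3·7 = 21 = 2·10 + 1), so t ≡ 7·0 = 0 ≡ 0 (mod 10).
    Then x = 53 + 126·0 = 53, valid modulo lcm(126, 20) = 1260: x ≡ 53 (mod 1260).
Verify: 53 mod 9 = 8, 53 mod 14 = 11, 53 mod 20 = 13.

x ≡ 53 (mod 1260).


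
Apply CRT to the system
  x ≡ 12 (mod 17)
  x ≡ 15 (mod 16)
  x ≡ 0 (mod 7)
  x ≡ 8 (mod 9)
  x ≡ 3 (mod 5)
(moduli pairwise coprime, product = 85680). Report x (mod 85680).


Product of moduli M = 17 · 16 · 7 · 9 · 5 = 85680.
Merge one congruence at a time:
  Start: x ≡ 12 (mod 17).
  Combine with x ≡ 15 (mod 16); new modulus lcm = 272.
    Write x = 12 + 17·t and substitute into x ≡ 15 (mod 16): 17·t ≡ 15 − 12 = 3 (mod 16).
    Reduce coefficients mod 16: 1·t ≡ 3 (mod 16).
    So t ≡ 3 (mod 16).
    Then x = 12 + 17·3 = 63, valid modulo lcm(17, 16) = 272: x ≡ 63 (mod 272).
  Combine with x ≡ 0 (mod 7); new modulus lcm = 1904.
    Write x = 63 + 272·t and substitute into x ≡ 0 (mod 7): 272·t ≡ 0 − 63 = -63 (mod 7).
    Reduce coefficients mod 7: 6·t ≡ 0 (mod 7).
    The inverse of 6 mod 7 is 6 (since 6·6 = 36 = 5·7 + 1), so t ≡ 6·0 = 0 ≡ 0 (mod 7).
    Then x = 63 + 272·0 = 63, valid modulo lcm(272, 7) = 1904: x ≡ 63 (mod 1904).
  Combine with x ≡ 8 (mod 9); new modulus lcm = 17136.
    Write x = 63 + 1904·t and substitute into x ≡ 8 (mod 9): 1904·t ≡ 8 − 63 = -55 (mod 9).
    Reduce coefficients mod 9: 5·t ≡ 8 (mod 9).
    The inverse of 5 mod 9 is 2 (since 5·2 = 10 = 1·9 + 1), so t ≡ 2·8 = 16 ≡ 7 (mod 9).
    Then x = 63 + 1904·7 = 13391, valid modulo lcm(1904, 9) = 17136: x ≡ 13391 (mod 17136).
  Combine with x ≡ 3 (mod 5); new modulus lcm = 85680.
    Write x = 13391 + 17136·t and substitute into x ≡ 3 (mod 5): 17136·t ≡ 3 − 13391 = -13388 (mod 5).
    Reduce coefficients mod 5: 1·t ≡ 2 (mod 5).
    So t ≡ 2 (mod 5).
    Then x = 13391 + 17136·2 = 47663, valid modulo lcm(17136, 5) = 85680: x ≡ 47663 (mod 85680).
Verify against each original: 47663 mod 17 = 12, 47663 mod 16 = 15, 47663 mod 7 = 0, 47663 mod 9 = 8, 47663 mod 5 = 3.

x ≡ 47663 (mod 85680).


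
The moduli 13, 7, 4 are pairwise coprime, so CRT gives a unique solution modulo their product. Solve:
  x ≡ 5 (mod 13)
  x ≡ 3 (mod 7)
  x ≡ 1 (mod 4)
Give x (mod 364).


Moduli 13, 7, 4 are pairwise coprime; by CRT there is a unique solution modulo M = 13 · 7 · 4 = 364.
Solve pairwise, accumulating the modulus:
  Start with x ≡ 5 (mod 13).
  Combine with x ≡ 3 (mod 7): since gcd(13, 7) = 1, we get a unique residue mod 91.
    Write x = 5 + 13·t and substitute into x ≡ 3 (mod 7): 13·t ≡ 3 − 5 = -2 (mod 7).
    Reduce coefficients mod 7: 6·t ≡ 5 (mod 7).
    The inverse of 6 mod 7 is 6 (since 6·6 = 36 = 5·7 + 1), so t ≡ 6·5 = 30 ≡ 2 (mod 7).
    Then x = 5 + 13·2 = 31, valid modulo lcm(13, 7) = 91: x ≡ 31 (mod 91).
  Combine with x ≡ 1 (mod 4): since gcd(91, 4) = 1, we get a unique residue mod 364.
    Write x = 31 + 91·t and substitute into x ≡ 1 (mod 4): 91·t ≡ 1 − 31 = -30 (mod 4).
    Reduce coefficients mod 4: 3·t ≡ 2 (mod 4).
    The inverse of 3 mod 4 is 3 (since 3·3 = 9 = 2·4 + 1), so t ≡ 3·2 = 6 ≡ 2 (mod 4).
    Then x = 31 + 91·2 = 213, valid modulo lcm(91, 4) = 364: x ≡ 213 (mod 364).
Verify: 213 mod 13 = 5 ✓, 213 mod 7 = 3 ✓, 213 mod 4 = 1 ✓.

x ≡ 213 (mod 364).


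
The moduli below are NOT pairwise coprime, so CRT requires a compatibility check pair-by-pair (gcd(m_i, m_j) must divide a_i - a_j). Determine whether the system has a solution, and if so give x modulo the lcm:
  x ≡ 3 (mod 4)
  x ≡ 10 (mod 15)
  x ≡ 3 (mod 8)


Moduli 4, 15, 8 are not pairwise coprime, so CRT works modulo lcm(m_i) when all pairwise compatibility conditions hold.
Pairwise compatibility: gcd(m_i, m_j) must divide a_i - a_j for every pair.
Merge one congruence at a time:
  Start: x ≡ 3 (mod 4).
  Combine with x ≡ 10 (mod 15): gcd(4, 15) = 1; 10 - 3 = 7, which IS divisible by 1, so compatible.
    Write x = 3 + 4·t and substitute into x ≡ 10 (mod 15): 4·t ≡ 10 − 3 = 7 (mod 15).
    The inverse of 4 mod 15 is 4 (since 4·4 = 16 = 1·15 + 1), so t ≡ 4·7 = 28 ≡ 13 (mod 15).
    Then x = 3 + 4·13 = 55, valid modulo lcm(4, 15) = 60: x ≡ 55 (mod 60).
  Combine with x ≡ 3 (mod 8): gcd(60, 8) = 4; 3 - 55 = -52, which IS divisible by 4, so compatible.
    Write x = 55 + 60·t and substitute into x ≡ 3 (mod 8): 60·t ≡ 3 − 55 = -52 (mod 8).
    Divide the congruence (and modulus) by g = 4: 15·t ≡ -13 (mod 2).
    Reduce coefficients mod 2: 1·t ≡ 1 (mod 2).
    So t ≡ 1 (mod 2).
    Then x = 55 + 60·1 = 115, valid modulo lcm(60, 8) = 120: x ≡ 115 (mod 120).
Verify: 115 mod 4 = 3, 115 mod 15 = 10, 115 mod 8 = 3.

x ≡ 115 (mod 120).


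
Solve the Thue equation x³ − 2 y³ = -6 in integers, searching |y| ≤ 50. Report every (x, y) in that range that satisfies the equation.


The equation is x³ - 2y³ = -6. For fixed y, x³ = 2·y³ − 6, so a solution requires the RHS to be a perfect cube.
Strategy: iterate y from -50 to 50, compute RHS = 2·y³ − 6, and check whether it is a (positive or negative) perfect cube.
Check small values of y:
  y = 0: RHS = -6 is not a perfect cube.
  y = 1: RHS = -4 is not a perfect cube.
  y = -1: RHS = -8 = (-2)³ ⇒ x = -2 works.
  y = 2: RHS = 10 is not a perfect cube.
  y = -2: RHS = -22 is not a perfect cube.
  y = 3: RHS = 48 is not a perfect cube.
  y = -3: RHS = -60 is not a perfect cube.
Continuing the search up to |y| = 50 finds no further solutions beyond those listed.
Collected solutions: (-2, -1).

Solutions (with |y| ≤ 50): (-2, -1).


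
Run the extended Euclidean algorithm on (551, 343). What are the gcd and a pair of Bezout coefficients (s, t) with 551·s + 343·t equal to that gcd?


Euclidean algorithm on (551, 343) — divide until remainder is 0:
  551 = 1 · 343 + 208
  343 = 1 · 208 + 135
  208 = 1 · 135 + 73
  135 = 1 · 73 + 62
  73 = 1 · 62 + 11
  62 = 5 · 11 + 7
  11 = 1 · 7 + 4
  7 = 1 · 4 + 3
  4 = 1 · 3 + 1
  3 = 3 · 1 + 0
gcd(551, 343) = 1.
Track Bezout coefficients alongside the remainders: start with r₀ = 551 = a·1 + b·0 (s = 1, t = 0) and r₁ = 343 = a·0 + b·1 (s = 0, t = 1); each new remainder r_{k+1} = r_{k-1} − q_k·r_k inherits s_{k+1} = s_{k-1} − q_k·s_k, t_{k+1} = t_{k-1} − q_k·t_k, so r_k = a·s_k + b·t_k at every step:
  q = 1: r = 208, s = 1 − 1·0 = 1, t = 0 − 1·1 = -1  (check: 551·1 + 343·(-1) = 208)
  q = 1: r = 135, s = 0 − 1·1 = -1, t = 1 − 1·(-1) = 2  (check: 551·(-1) + 343·2 = 135)
  q = 1: r = 73, s = 1 − 1·(-1) = 2, t = -1 − 1·2 = -3  (check: 551·2 + 343·(-3) = 73)
  q = 1: r = 62, s = -1 − 1·2 = -3, t = 2 − 1·(-3) = 5  (check: 551·(-3) + 343·5 = 62)
  q = 1: r = 11, s = 2 − 1·(-3) = 5, t = -3 − 1·5 = -8  (check: 551·5 + 343·(-8) = 11)
  q = 5: r = 7, s = -3 − 5·5 = -28, t = 5 − 5·(-8) = 45  (check: 551·(-28) + 343·45 = 7)
  q = 1: r = 4, s = 5 − 1·(-28) = 33, t = -8 − 1·45 = -53  (check: 551·33 + 343·(-53) = 4)
  q = 1: r = 3, s = -28 − 1·33 = -61, t = 45 − 1·(-53) = 98  (check: 551·(-61) + 343·98 = 3)
  q = 1: r = 1, s = 33 − 1·(-61) = 94, t = -53 − 1·98 = -151  (check: 551·94 + 343·(-151) = 1)
The row with r = 1 (the gcd) gives the Bezout coefficients s = 94, t = -151.
Result: 551 · (94) + 343 · (-151) = 1.

gcd(551, 343) = 1; s = 94, t = -151 (check: 551·94 + 343·(-151) = 1).


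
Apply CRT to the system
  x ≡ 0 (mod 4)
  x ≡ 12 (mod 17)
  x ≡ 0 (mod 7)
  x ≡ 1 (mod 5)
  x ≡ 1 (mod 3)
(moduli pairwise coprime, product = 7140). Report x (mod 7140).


Product of moduli M = 4 · 17 · 7 · 5 · 3 = 7140.
Merge one congruence at a time:
  Start: x ≡ 0 (mod 4).
  Combine with x ≡ 12 (mod 17); new modulus lcm = 68.
    Write x = 0 + 4·t and substitute into x ≡ 12 (mod 17): 4·t ≡ 12 − 0 = 12 (mod 17).
    The inverse of 4 mod 17 is 13 (since 4·13 = 52 = 3·17 + 1), so t ≡ 13·12 = 156 ≡ 3 (mod 17).
    Then x = 0 + 4·3 = 12, valid modulo lcm(4, 17) = 68: x ≡ 12 (mod 68).
  Combine with x ≡ 0 (mod 7); new modulus lcm = 476.
    Write x = 12 + 68·t and substitute into x ≡ 0 (mod 7): 68·t ≡ 0 − 12 = -12 (mod 7).
    Reduce coefficients mod 7: 5·t ≡ 2 (mod 7).
    The inverse of 5 mod 7 is 3 (since 5·3 = 15 = 2·7 + 1), so t ≡ 3·2 = 6 ≡ 6 (mod 7).
    Then x = 12 + 68·6 = 420, valid modulo lcm(68, 7) = 476: x ≡ 420 (mod 476).
  Combine with x ≡ 1 (mod 5); new modulus lcm = 2380.
    Write x = 420 + 476·t and substitute into x ≡ 1 (mod 5): 476·t ≡ 1 − 420 = -419 (mod 5).
    Reduce coefficients mod 5: 1·t ≡ 1 (mod 5).
    So t ≡ 1 (mod 5).
    Then x = 420 + 476·1 = 896, valid modulo lcm(476, 5) = 2380: x ≡ 896 (mod 2380).
  Combine with x ≡ 1 (mod 3); new modulus lcm = 7140.
    Write x = 896 + 2380·t and substitute into x ≡ 1 (mod 3): 2380·t ≡ 1 − 896 = -895 (mod 3).
    Reduce coefficients mod 3: 1·t ≡ 2 (mod 3).
    So t ≡ 2 (mod 3).
    Then x = 896 + 2380·2 = 5656, valid modulo lcm(2380, 3) = 7140: x ≡ 5656 (mod 7140).
Verify against each original: 5656 mod 4 = 0, 5656 mod 17 = 12, 5656 mod 7 = 0, 5656 mod 5 = 1, 5656 mod 3 = 1.

x ≡ 5656 (mod 7140).


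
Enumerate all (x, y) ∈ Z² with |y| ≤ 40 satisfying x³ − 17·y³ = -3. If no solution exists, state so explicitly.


The equation is x³ - 17y³ = -3. For fixed y, x³ = 17·y³ − 3, so a solution requires the RHS to be a perfect cube.
Strategy: iterate y from -40 to 40, compute RHS = 17·y³ − 3, and check whether it is a (positive or negative) perfect cube.
Check small values of y:
  y = 0: RHS = -3 is not a perfect cube.
  y = 1: RHS = 14 is not a perfect cube.
  y = -1: RHS = -20 is not a perfect cube.
  y = 2: RHS = 133 is not a perfect cube.
  y = -2: RHS = -139 is not a perfect cube.
  y = 3: RHS = 456 is not a perfect cube.
  y = -3: RHS = -462 is not a perfect cube.
Continuing the search up to |y| = 40 finds no solutions either.
No (x, y) in the scanned range satisfies the equation.

No integer solutions with |y| ≤ 40.


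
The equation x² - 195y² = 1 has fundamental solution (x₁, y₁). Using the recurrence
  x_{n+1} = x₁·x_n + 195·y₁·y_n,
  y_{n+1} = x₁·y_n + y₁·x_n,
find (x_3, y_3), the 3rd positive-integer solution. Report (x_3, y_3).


Step 1: Find the fundamental solution (x₁, y₁) of x² - 195y² = 1.
  Expand √195 as a continued fraction. a₀ = ⌊√195⌋ = 13; iterate m_{k+1} = d_k·a_k − m_k, d_{k+1} = (195 − m_{k+1}²)/d_k, a_{k+1} = ⌊(a₀ + m_{k+1})/d_{k+1}⌋ (starting m₀ = 0, d₀ = 1), with convergents p_k = a_k·p_{k-1} + p_{k-2}, q_k = a_k·q_{k-1} + q_{k-2} (p₋₁ = 1, q₋₁ = 0):
  k = 0: a₀ = 13; p₀/q₀ = 13/1; p₀² − 195·q₀² = 169 − 195 = -26.
  k = 1: m = 13, d = 26, a = ⌊(13 + 13)/26⌋ = 1; p/q = (1·13 + 1)/(1·1 + 0) = 14/1; p² − 195·q² = 196 − 195 = 1.
  The first convergent with p² − 195·q² = 1 gives the fundamental solution (x₁, y₁) = (14, 1).
Step 2: Apply the recurrence (x_{n+1}, y_{n+1}) = (x₁x_n + 195y₁y_n, x₁y_n + y₁x_n) repeatedly.
  From (x_1, y_1) = (14, 1): x_2 = 14·14 + 195·1·1 = 391; y_2 = 14·1 + 1·14 = 28.
  From (x_2, y_2) = (391, 28): x_3 = 14·391 + 195·1·28 = 10934; y_3 = 14·28 + 1·391 = 783.
Step 3: Verify x_3² - 195·y_3² = 119552356 - 119552355 = 1 (should be 1). ✓

(x_1, y_1) = (14, 1); (x_3, y_3) = (10934, 783).


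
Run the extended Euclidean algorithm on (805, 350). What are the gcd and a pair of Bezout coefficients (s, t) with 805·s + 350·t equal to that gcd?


Euclidean algorithm on (805, 350) — divide until remainder is 0:
  805 = 2 · 350 + 105
  350 = 3 · 105 + 35
  105 = 3 · 35 + 0
gcd(805, 350) = 35.
Track Bezout coefficients alongside the remainders: start with r₀ = 805 = a·1 + b·0 (s = 1, t = 0) and r₁ = 350 = a·0 + b·1 (s = 0, t = 1); each new remainder r_{k+1} = r_{k-1} − q_k·r_k inherits s_{k+1} = s_{k-1} − q_k·s_k, t_{k+1} = t_{k-1} − q_k·t_k, so r_k = a·s_k + b·t_k at every step:
  q = 2: r = 105, s = 1 − 2·0 = 1, t = 0 − 2·1 = -2  (check: 805·1 + 350·(-2) = 105)
  q = 3: r = 35, s = 0 − 3·1 = -3, t = 1 − 3·(-2) = 7  (check: 805·(-3) + 350·7 = 35)
The row with r = 35 (the gcd) gives the Bezout coefficients s = -3, t = 7.
Result: 805 · (-3) + 350 · (7) = 35.

gcd(805, 350) = 35; s = -3, t = 7 (check: 805·(-3) + 350·7 = 35).


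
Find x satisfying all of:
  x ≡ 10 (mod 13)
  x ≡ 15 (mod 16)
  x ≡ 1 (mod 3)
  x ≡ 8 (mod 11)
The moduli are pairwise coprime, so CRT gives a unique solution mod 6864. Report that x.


Product of moduli M = 13 · 16 · 3 · 11 = 6864.
Merge one congruence at a time:
  Start: x ≡ 10 (mod 13).
  Combine with x ≡ 15 (mod 16); new modulus lcm = 208.
    Write x = 10 + 13·t and substitute into x ≡ 15 (mod 16): 13·t ≡ 15 − 10 = 5 (mod 16).
    The inverse of 13 mod 16 is 5 (since 13·5 = 65 = 4·16 + 1), so t ≡ 5·5 = 25 ≡ 9 (mod 16).
    Then x = 10 + 13·9 = 127, valid modulo lcm(13, 16) = 208: x ≡ 127 (mod 208).
  Combine with x ≡ 1 (mod 3); new modulus lcm = 624.
    Write x = 127 + 208·t and substitute into x ≡ 1 (mod 3): 208·t ≡ 1 − 127 = -126 (mod 3).
    Reduce coefficients mod 3: 1·t ≡ 0 (mod 3).
    So t ≡ 0 (mod 3).
    Then x = 127 + 208·0 = 127, valid modulo lcm(208, 3) = 624: x ≡ 127 (mod 624).
  Combine with x ≡ 8 (mod 11); new modulus lcm = 6864.
    Write x = 127 + 624·t and substitute into x ≡ 8 (mod 11): 624·t ≡ 8 − 127 = -119 (mod 11).
    Reduce coefficients mod 11: 8·t ≡ 2 (mod 11).
    The inverse of 8 mod 11 is 7 (since 8·7 = 56 = 5·11 + 1), so t ≡ 7·2 = 14 ≡ 3 (mod 11).
    Then x = 127 + 624·3 = 1999, valid modulo lcm(624, 11) = 6864: x ≡ 1999 (mod 6864).
Verify against each original: 1999 mod 13 = 10, 1999 mod 16 = 15, 1999 mod 3 = 1, 1999 mod 11 = 8.

x ≡ 1999 (mod 6864).


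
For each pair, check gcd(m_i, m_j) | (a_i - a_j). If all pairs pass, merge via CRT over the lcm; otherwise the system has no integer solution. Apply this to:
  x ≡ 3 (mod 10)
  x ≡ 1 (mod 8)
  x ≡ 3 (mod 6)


Moduli 10, 8, 6 are not pairwise coprime, so CRT works modulo lcm(m_i) when all pairwise compatibility conditions hold.
Pairwise compatibility: gcd(m_i, m_j) must divide a_i - a_j for every pair.
Merge one congruence at a time:
  Start: x ≡ 3 (mod 10).
  Combine with x ≡ 1 (mod 8): gcd(10, 8) = 2; 1 - 3 = -2, which IS divisible by 2, so compatible.
    Write x = 3 + 10·t and substitute into x ≡ 1 (mod 8): 10·t ≡ 1 − 3 = -2 (mod 8).
    Divide the congruence (and modulus) by g = 2: 5·t ≡ -1 (mod 4).
    Reduce coefficients mod 4: 1·t ≡ 3 (mod 4).
    So t ≡ 3 (mod 4).
    Then x = 3 + 10·3 = 33, valid modulo lcm(10, 8) = 40: x ≡ 33 (mod 40).
  Combine with x ≡ 3 (mod 6): gcd(40, 6) = 2; 3 - 33 = -30, which IS divisible by 2, so compatible.
    Write x = 33 + 40·t and substitute into x ≡ 3 (mod 6): 40·t ≡ 3 − 33 = -30 (mod 6).
    Divide the congruence (and modulus) by g = 2: 20·t ≡ -15 (mod 3).
    Reduce coefficients mod 3: 2·t ≡ 0 (mod 3).
    The inverse of 2 mod 3 is 2 (since 2·2 = 4 = 1·3 + 1), so t ≡ 2·0 = 0 ≡ 0 (mod 3).
    Then x = 33 + 40·0 = 33, valid modulo lcm(40, 6) = 120: x ≡ 33 (mod 120).
Verify: 33 mod 10 = 3, 33 mod 8 = 1, 33 mod 6 = 3.

x ≡ 33 (mod 120).


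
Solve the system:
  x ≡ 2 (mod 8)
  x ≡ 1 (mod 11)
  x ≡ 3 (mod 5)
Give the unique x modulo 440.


Moduli 8, 11, 5 are pairwise coprime; by CRT there is a unique solution modulo M = 8 · 11 · 5 = 440.
Solve pairwise, accumulating the modulus:
  Start with x ≡ 2 (mod 8).
  Combine with x ≡ 1 (mod 11): since gcd(8, 11) = 1, we get a unique residue mod 88.
    Write x = 2 + 8·t and substitute into x ≡ 1 (mod 11): 8·t ≡ 1 − 2 = -1 (mod 11).
    Reduce coefficients mod 11: 8·t ≡ 10 (mod 11).
    The inverse of 8 mod 11 is 7 (since 8·7 = 56 = 5·11 + 1), so t ≡ 7·10 = 70 ≡ 4 (mod 11).
    Then x = 2 + 8·4 = 34, valid modulo lcm(8, 11) = 88: x ≡ 34 (mod 88).
  Combine with x ≡ 3 (mod 5): since gcd(88, 5) = 1, we get a unique residue mod 440.
    Write x = 34 + 88·t and substitute into x ≡ 3 (mod 5): 88·t ≡ 3 − 34 = -31 (mod 5).
    Reduce coefficients mod 5: 3·t ≡ 4 (mod 5).
    The inverse of 3 mod 5 is 2 (since 3·2 = 6 = 1·5 + 1), so t ≡ 2·4 = 8 ≡ 3 (mod 5).
    Then x = 34 + 88·3 = 298, valid modulo lcm(88, 5) = 440: x ≡ 298 (mod 440).
Verify: 298 mod 8 = 2 ✓, 298 mod 11 = 1 ✓, 298 mod 5 = 3 ✓.

x ≡ 298 (mod 440).


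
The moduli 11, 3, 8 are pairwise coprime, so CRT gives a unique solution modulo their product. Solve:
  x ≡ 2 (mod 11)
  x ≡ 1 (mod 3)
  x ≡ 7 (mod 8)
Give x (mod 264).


Moduli 11, 3, 8 are pairwise coprime; by CRT there is a unique solution modulo M = 11 · 3 · 8 = 264.
Solve pairwise, accumulating the modulus:
  Start with x ≡ 2 (mod 11).
  Combine with x ≡ 1 (mod 3): since gcd(11, 3) = 1, we get a unique residue mod 33.
    Write x = 2 + 11·t and substitute into x ≡ 1 (mod 3): 11·t ≡ 1 − 2 = -1 (mod 3).
    Reduce coefficients mod 3: 2·t ≡ 2 (mod 3).
    The inverse of 2 mod 3 is 2 (since 2·2 = 4 = 1·3 + 1), so t ≡ 2·2 = 4 ≡ 1 (mod 3).
    Then x = 2 + 11·1 = 13, valid modulo lcm(11, 3) = 33: x ≡ 13 (mod 33).
  Combine with x ≡ 7 (mod 8): since gcd(33, 8) = 1, we get a unique residue mod 264.
    Write x = 13 + 33·t and substitute into x ≡ 7 (mod 8): 33·t ≡ 7 − 13 = -6 (mod 8).
    Reduce coefficients mod 8: 1·t ≡ 2 (mod 8).
    So t ≡ 2 (mod 8).
    Then x = 13 + 33·2 = 79, valid modulo lcm(33, 8) = 264: x ≡ 79 (mod 264).
Verify: 79 mod 11 = 2 ✓, 79 mod 3 = 1 ✓, 79 mod 8 = 7 ✓.

x ≡ 79 (mod 264).


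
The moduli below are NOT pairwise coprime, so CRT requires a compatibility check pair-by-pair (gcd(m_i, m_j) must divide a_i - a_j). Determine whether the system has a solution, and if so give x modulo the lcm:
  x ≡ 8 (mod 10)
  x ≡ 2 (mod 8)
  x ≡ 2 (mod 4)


Moduli 10, 8, 4 are not pairwise coprime, so CRT works modulo lcm(m_i) when all pairwise compatibility conditions hold.
Pairwise compatibility: gcd(m_i, m_j) must divide a_i - a_j for every pair.
Merge one congruence at a time:
  Start: x ≡ 8 (mod 10).
  Combine with x ≡ 2 (mod 8): gcd(10, 8) = 2; 2 - 8 = -6, which IS divisible by 2, so compatible.
    Write x = 8 + 10·t and substitute into x ≡ 2 (mod 8): 10·t ≡ 2 − 8 = -6 (mod 8).
    Divide the congruence (and modulus) by g = 2: 5·t ≡ -3 (mod 4).
    Reduce coefficients mod 4: 1·t ≡ 1 (mod 4).
    So t ≡ 1 (mod 4).
    Then x = 8 + 10·1 = 18, valid modulo lcm(10, 8) = 40: x ≡ 18 (mod 40).
  Combine with x ≡ 2 (mod 4): gcd(40, 4) = 4; 2 - 18 = -16, which IS divisible by 4, so compatible.
    Write x = 18 + 40·t and substitute into x ≡ 2 (mod 4): 40·t ≡ 2 − 18 = -16 (mod 4).
    Divide the congruence (and modulus) by g = 4: 10·t ≡ -4 (mod 1).
    Modulo 1 every t works; take t = 0.
    Then x = 18 + 40·0 = 18, valid modulo lcm(40, 4) = 40: x ≡ 18 (mod 40).
Verify: 18 mod 10 = 8, 18 mod 8 = 2, 18 mod 4 = 2.

x ≡ 18 (mod 40).


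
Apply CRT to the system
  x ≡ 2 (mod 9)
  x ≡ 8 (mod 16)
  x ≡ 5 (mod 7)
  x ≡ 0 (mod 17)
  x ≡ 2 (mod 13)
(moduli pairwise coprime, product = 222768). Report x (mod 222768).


Product of moduli M = 9 · 16 · 7 · 17 · 13 = 222768.
Merge one congruence at a time:
  Start: x ≡ 2 (mod 9).
  Combine with x ≡ 8 (mod 16); new modulus lcm = 144.
    Write x = 2 + 9·t and substitute into x ≡ 8 (mod 16): 9·t ≡ 8 − 2 = 6 (mod 16).
    The inverse of 9 mod 16 is 9 (since 9·9 = 81 = 5·16 + 1), so t ≡ 9·6 = 54 ≡ 6 (mod 16).
    Then x = 2 + 9·6 = 56, valid modulo lcm(9, 16) = 144: x ≡ 56 (mod 144).
  Combine with x ≡ 5 (mod 7); new modulus lcm = 1008.
    Write x = 56 + 144·t and substitute into x ≡ 5 (mod 7): 144·t ≡ 5 − 56 = -51 (mod 7).
    Reduce coefficients mod 7: 4·t ≡ 5 (mod 7).
    The inverse of 4 mod 7 is 2 (since 4·2 = 8 = 1·7 + 1), so t ≡ 2·5 = 10 ≡ 3 (mod 7).
    Then x = 56 + 144·3 = 488, valid modulo lcm(144, 7) = 1008: x ≡ 488 (mod 1008).
  Combine with x ≡ 0 (mod 17); new modulus lcm = 17136.
    Write x = 488 + 1008·t and substitute into x ≡ 0 (mod 17): 1008·t ≡ 0 − 488 = -488 (mod 17).
    Reduce coefficients mod 17: 5·t ≡ 5 (mod 17).
    The inverse of 5 mod 17 is 7 (since 5·7 = 35 = 2·17 + 1), so t ≡ 7·5 = 35 ≡ 1 (mod 17).
    Then x = 488 + 1008·1 = 1496, valid modulo lcm(1008, 17) = 17136: x ≡ 1496 (mod 17136).
  Combine with x ≡ 2 (mod 13); new modulus lcm = 222768.
    Write x = 1496 + 17136·t and substitute into x ≡ 2 (mod 13): 17136·t ≡ 2 − 1496 = -1494 (mod 13).
    Reduce coefficients mod 13: 2·t ≡ 1 (mod 13).
    The inverse of 2 mod 13 is 7 (since 2·7 = 14 = 1·13 + 1), so t ≡ 7·1 = 7 ≡ 7 (mod 13).
    Then x = 1496 + 17136·7 = 121448, valid modulo lcm(17136, 13) = 222768: x ≡ 121448 (mod 222768).
Verify against each original: 121448 mod 9 = 2, 121448 mod 16 = 8, 121448 mod 7 = 5, 121448 mod 17 = 0, 121448 mod 13 = 2.

x ≡ 121448 (mod 222768).


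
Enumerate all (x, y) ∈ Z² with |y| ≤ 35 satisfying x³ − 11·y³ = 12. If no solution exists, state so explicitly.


The equation is x³ - 11y³ = 12. For fixed y, x³ = 11·y³ + 12, so a solution requires the RHS to be a perfect cube.
Strategy: iterate y from -35 to 35, compute RHS = 11·y³ + 12, and check whether it is a (positive or negative) perfect cube.
Check small values of y:
  y = 0: RHS = 12 is not a perfect cube.
  y = 1: RHS = 23 is not a perfect cube.
  y = -1: RHS = 1 = (1)³ ⇒ x = 1 works.
  y = 2: RHS = 100 is not a perfect cube.
  y = -2: RHS = -76 is not a perfect cube.
  y = 3: RHS = 309 is not a perfect cube.
  y = -3: RHS = -285 is not a perfect cube.
Continuing the search up to |y| = 35 finds no further solutions beyond those listed.
Collected solutions: (1, -1).

Solutions (with |y| ≤ 35): (1, -1).


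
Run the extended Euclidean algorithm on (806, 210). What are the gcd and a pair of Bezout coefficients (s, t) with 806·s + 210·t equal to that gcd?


Euclidean algorithm on (806, 210) — divide until remainder is 0:
  806 = 3 · 210 + 176
  210 = 1 · 176 + 34
  176 = 5 · 34 + 6
  34 = 5 · 6 + 4
  6 = 1 · 4 + 2
  4 = 2 · 2 + 0
gcd(806, 210) = 2.
Track Bezout coefficients alongside the remainders: start with r₀ = 806 = a·1 + b·0 (s = 1, t = 0) and r₁ = 210 = a·0 + b·1 (s = 0, t = 1); each new remainder r_{k+1} = r_{k-1} − q_k·r_k inherits s_{k+1} = s_{k-1} − q_k·s_k, t_{k+1} = t_{k-1} − q_k·t_k, so r_k = a·s_k + b·t_k at every step:
  q = 3: r = 176, s = 1 − 3·0 = 1, t = 0 − 3·1 = -3  (check: 806·1 + 210·(-3) = 176)
  q = 1: r = 34, s = 0 − 1·1 = -1, t = 1 − 1·(-3) = 4  (check: 806·(-1) + 210·4 = 34)
  q = 5: r = 6, s = 1 − 5·(-1) = 6, t = -3 − 5·4 = -23  (check: 806·6 + 210·(-23) = 6)
  q = 5: r = 4, s = -1 − 5·6 = -31, t = 4 − 5·(-23) = 119  (check: 806·(-31) + 210·119 = 4)
  q = 1: r = 2, s = 6 − 1·(-31) = 37, t = -23 − 1·119 = -142  (check: 806·37 + 210·(-142) = 2)
The row with r = 2 (the gcd) gives the Bezout coefficients s = 37, t = -142.
Result: 806 · (37) + 210 · (-142) = 2.

gcd(806, 210) = 2; s = 37, t = -142 (check: 806·37 + 210·(-142) = 2).


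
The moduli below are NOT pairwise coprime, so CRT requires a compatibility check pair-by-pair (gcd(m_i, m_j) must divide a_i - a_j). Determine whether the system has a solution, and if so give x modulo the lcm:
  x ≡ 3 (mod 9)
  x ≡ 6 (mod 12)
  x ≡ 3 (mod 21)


Moduli 9, 12, 21 are not pairwise coprime, so CRT works modulo lcm(m_i) when all pairwise compatibility conditions hold.
Pairwise compatibility: gcd(m_i, m_j) must divide a_i - a_j for every pair.
Merge one congruence at a time:
  Start: x ≡ 3 (mod 9).
  Combine with x ≡ 6 (mod 12): gcd(9, 12) = 3; 6 - 3 = 3, which IS divisible by 3, so compatible.
    Write x = 3 + 9·t and substitute into x ≡ 6 (mod 12): 9·t ≡ 6 − 3 = 3 (mod 12).
    Divide the congruence (and modulus) by g = 3: 3·t ≡ 1 (mod 4).
    The inverse of 3 mod 4 is 3 (since 3·3 = 9 = 2·4 + 1), so t ≡ 3·1 = 3 ≡ 3 (mod 4).
    Then x = 3 + 9·3 = 30, valid modulo lcm(9, 12) = 36: x ≡ 30 (mod 36).
  Combine with x ≡ 3 (mod 21): gcd(36, 21) = 3; 3 - 30 = -27, which IS divisible by 3, so compatible.
    Write x = 30 + 36·t and substitute into x ≡ 3 (mod 21): 36·t ≡ 3 − 30 = -27 (mod 21).
    Divide the congruence (and modulus) by g = 3: 12·t ≡ -9 (mod 7).
    Reduce coefficients mod 7: 5·t ≡ 5 (mod 7).
    The inverse of 5 mod 7 is 3 (since 5·3 = 15 = 2·7 + 1), so t ≡ 3·5 = 15 ≡ 1 (mod 7).
    Then x = 30 + 36·1 = 66, valid modulo lcm(36, 21) = 252: x ≡ 66 (mod 252).
Verify: 66 mod 9 = 3, 66 mod 12 = 6, 66 mod 21 = 3.

x ≡ 66 (mod 252).


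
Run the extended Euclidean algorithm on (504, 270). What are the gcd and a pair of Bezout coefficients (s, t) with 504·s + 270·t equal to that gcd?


Euclidean algorithm on (504, 270) — divide until remainder is 0:
  504 = 1 · 270 + 234
  270 = 1 · 234 + 36
  234 = 6 · 36 + 18
  36 = 2 · 18 + 0
gcd(504, 270) = 18.
Track Bezout coefficients alongside the remainders: start with r₀ = 504 = a·1 + b·0 (s = 1, t = 0) and r₁ = 270 = a·0 + b·1 (s = 0, t = 1); each new remainder r_{k+1} = r_{k-1} − q_k·r_k inherits s_{k+1} = s_{k-1} − q_k·s_k, t_{k+1} = t_{k-1} − q_k·t_k, so r_k = a·s_k + b·t_k at every step:
  q = 1: r = 234, s = 1 − 1·0 = 1, t = 0 − 1·1 = -1  (check: 504·1 + 270·(-1) = 234)
  q = 1: r = 36, s = 0 − 1·1 = -1, t = 1 − 1·(-1) = 2  (check: 504·(-1) + 270·2 = 36)
  q = 6: r = 18, s = 1 − 6·(-1) = 7, t = -1 − 6·2 = -13  (check: 504·7 + 270·(-13) = 18)
The row with r = 18 (the gcd) gives the Bezout coefficients s = 7, t = -13.
Result: 504 · (7) + 270 · (-13) = 18.

gcd(504, 270) = 18; s = 7, t = -13 (check: 504·7 + 270·(-13) = 18).
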